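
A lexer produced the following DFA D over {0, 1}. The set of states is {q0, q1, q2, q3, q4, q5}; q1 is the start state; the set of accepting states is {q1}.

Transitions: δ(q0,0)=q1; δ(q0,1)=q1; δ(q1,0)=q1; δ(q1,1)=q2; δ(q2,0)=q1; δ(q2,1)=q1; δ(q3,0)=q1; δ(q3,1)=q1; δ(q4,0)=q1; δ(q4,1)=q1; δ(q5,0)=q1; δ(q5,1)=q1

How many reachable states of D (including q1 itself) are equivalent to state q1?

States {q0,q3,q4,q5} cannot be reached from the start state, so discard them.
P0 = {q1} | {q2}.
Stable partition: {q1} | {q2} — 2 equivalence classes.
The equivalence class containing q1 is {q1}, of size 1.

1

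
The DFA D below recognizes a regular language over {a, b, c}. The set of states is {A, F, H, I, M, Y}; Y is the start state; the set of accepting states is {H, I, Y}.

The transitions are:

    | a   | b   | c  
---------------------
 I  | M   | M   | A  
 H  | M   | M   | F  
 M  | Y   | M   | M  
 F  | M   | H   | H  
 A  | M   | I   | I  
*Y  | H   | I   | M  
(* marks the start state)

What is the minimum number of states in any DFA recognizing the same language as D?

P0 = {H,I,Y} | {A,F,M}.
Split {H,I,Y} by δ(·,a) → {H,I} and {Y}.
Split {A,F,M} by δ(·,a) → {A,F} and {M}.
Stable partition: {H,I} | {A,F} | {Y} | {M} — 4 equivalence classes.

4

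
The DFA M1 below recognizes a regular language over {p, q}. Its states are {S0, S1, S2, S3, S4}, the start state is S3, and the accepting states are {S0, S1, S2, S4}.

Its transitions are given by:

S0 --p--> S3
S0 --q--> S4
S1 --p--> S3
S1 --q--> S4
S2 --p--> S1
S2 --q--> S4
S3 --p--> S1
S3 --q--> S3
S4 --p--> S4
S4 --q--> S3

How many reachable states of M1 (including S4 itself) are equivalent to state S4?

Reachable states from the start: {S1,S3,S4}. Unreachable: {S0,S2} — drop them.
Initial partition by acceptance: {S1,S4} | {S3}.
On input p, block {S1,S4} splits into {S1} and {S4}.
The partition is now stable with 3 blocks: {S1} | {S3} | {S4}.
The equivalence class containing S4 is {S4}, of size 1.

1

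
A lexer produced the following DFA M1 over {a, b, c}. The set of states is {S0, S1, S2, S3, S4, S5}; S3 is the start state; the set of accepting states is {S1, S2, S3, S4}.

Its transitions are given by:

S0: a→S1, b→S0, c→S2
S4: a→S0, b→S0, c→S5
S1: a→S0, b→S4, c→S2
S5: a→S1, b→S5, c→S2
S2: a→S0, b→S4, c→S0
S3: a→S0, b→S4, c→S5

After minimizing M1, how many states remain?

All states are reachable from the start state.
Start with accepting vs non-accepting: {S1,S2,S3,S4} | {S0,S5}.
On input b, block {S1,S2,S3,S4} splits into {S1,S2,S3} and {S4}.
Refine {S1,S2,S3} on symbol c: members go to different blocks, giving {S2,S3} and {S1}.
No further refinement is possible. Final partition (4 blocks): {S2,S3} | {S0,S5} | {S4} | {S1}.

4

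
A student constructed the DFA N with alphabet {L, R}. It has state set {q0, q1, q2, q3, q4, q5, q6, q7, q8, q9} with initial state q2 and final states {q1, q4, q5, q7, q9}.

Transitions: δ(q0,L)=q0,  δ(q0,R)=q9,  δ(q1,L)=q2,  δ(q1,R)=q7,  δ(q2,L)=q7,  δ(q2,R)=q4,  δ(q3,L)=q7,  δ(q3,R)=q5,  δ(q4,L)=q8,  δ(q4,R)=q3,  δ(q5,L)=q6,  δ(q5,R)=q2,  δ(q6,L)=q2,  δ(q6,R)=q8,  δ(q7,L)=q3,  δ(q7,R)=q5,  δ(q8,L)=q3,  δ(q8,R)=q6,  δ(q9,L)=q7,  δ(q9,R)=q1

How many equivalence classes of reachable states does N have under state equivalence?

4

First remove the unreachable states {q0,q1,q9}; 7 states remain.
P0 = {q4,q5,q7} | {q2,q3,q6,q8}.
Split {q4,q5,q7} by δ(·,R) → {q4,q5} and {q7}.
Split {q2,q3,q6,q8} by δ(·,L) → {q2,q3} and {q6,q8}.
No further refinement is possible. Final partition (4 blocks): {q4,q5} | {q2,q3} | {q7} | {q6,q8}.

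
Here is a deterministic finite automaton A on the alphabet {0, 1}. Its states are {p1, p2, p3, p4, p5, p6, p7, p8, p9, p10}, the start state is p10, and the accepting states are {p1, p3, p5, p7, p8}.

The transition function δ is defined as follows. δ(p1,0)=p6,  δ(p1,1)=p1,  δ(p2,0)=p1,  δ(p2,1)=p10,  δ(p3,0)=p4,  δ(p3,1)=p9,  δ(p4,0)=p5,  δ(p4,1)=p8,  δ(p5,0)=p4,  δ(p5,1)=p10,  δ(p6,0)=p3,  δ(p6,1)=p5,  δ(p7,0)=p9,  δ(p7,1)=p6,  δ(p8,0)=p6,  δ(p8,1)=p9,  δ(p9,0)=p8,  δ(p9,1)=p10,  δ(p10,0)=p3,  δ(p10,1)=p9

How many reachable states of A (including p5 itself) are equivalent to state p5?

3

Reachable states from the start: {p3,p4,p5,p6,p8,p9,p10}. Unreachable: {p1,p2,p7} — drop them.
Start with accepting vs non-accepting: {p3,p5,p8} | {p4,p6,p9,p10}.
On input 1, block {p4,p6,p9,p10} splits into {p4,p6} and {p9,p10}.
The partition is now stable with 3 blocks: {p3,p5,p8} | {p4,p6} | {p9,p10}.
The equivalence class containing p5 is {p3,p5,p8}, of size 3.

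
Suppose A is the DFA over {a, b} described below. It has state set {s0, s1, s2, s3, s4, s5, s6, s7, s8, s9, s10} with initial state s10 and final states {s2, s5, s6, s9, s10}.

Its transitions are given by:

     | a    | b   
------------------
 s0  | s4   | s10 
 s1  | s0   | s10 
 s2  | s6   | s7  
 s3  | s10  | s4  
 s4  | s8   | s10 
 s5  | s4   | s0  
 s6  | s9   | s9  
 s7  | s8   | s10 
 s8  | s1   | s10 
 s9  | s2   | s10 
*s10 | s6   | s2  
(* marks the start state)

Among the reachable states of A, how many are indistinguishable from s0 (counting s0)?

First remove the unreachable states {s3,s5}; 9 states remain.
Start with accepting vs non-accepting: {s2,s6,s9,s10} | {s0,s1,s4,s7,s8}.
On input b, block {s2,s6,s9,s10} splits into {s6,s9,s10} and {s2}.
On input a, block {s6,s9,s10} splits into {s6,s10} and {s9}.
On input a, block {s6,s10} splits into {s6} and {s10}.
The partition is now stable with 5 blocks: {s6} | {s0,s1,s4,s7,s8} | {s2} | {s9} | {s10}.
The equivalence class containing s0 is {s0,s1,s4,s7,s8}, of size 5.

5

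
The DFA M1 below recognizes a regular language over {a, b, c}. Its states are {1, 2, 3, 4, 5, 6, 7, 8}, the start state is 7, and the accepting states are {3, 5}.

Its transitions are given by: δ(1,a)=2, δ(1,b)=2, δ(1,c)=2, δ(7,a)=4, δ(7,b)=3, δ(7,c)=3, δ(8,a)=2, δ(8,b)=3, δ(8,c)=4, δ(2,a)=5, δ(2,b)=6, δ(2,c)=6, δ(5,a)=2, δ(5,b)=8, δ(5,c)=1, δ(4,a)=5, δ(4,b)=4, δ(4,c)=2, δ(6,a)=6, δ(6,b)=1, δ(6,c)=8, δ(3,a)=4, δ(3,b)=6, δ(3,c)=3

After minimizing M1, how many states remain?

8

Every state is reachable, so we keep all 8.
Start with accepting vs non-accepting: {3,5} | {1,2,4,6,7,8}.
Split {3,5} by δ(·,c) → {3} and {5}.
Split {1,2,4,6,7,8} by δ(·,a) → {1,6,7,8} and {2,4}.
Split {1,6,7,8} by δ(·,a) → {1,7,8} and {6}.
Split {1,7,8} by δ(·,b) → {7,8} and {1}.
Refine {7,8} on symbol c: members go to different blocks, giving {7} and {8}.
On input b, block {2,4} splits into {2} and {4}.
No further refinement is possible. Final partition (8 blocks): {3} | {7} | {5} | {2} | {6} | {1} | {8} | {4}.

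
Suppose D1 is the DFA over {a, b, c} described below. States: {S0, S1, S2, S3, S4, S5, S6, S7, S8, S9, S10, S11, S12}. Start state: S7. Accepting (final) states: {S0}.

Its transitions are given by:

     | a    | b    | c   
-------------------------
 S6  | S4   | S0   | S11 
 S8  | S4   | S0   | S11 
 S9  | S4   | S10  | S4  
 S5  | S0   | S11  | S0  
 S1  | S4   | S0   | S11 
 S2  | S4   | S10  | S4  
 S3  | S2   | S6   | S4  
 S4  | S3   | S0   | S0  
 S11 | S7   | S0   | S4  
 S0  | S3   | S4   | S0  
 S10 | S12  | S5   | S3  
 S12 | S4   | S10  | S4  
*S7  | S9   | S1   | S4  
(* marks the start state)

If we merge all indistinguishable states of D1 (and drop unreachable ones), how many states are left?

First remove the unreachable states {S8}; 12 states remain.
P0 = {S0} | {S1,S2,S3,S4,S5,S6,S7,S9,S10,S11,S12}.
Split {S1,S2,S3,S4,S5,S6,S7,S9,S10,S11,S12} by δ(·,a) → {S1,S2,S3,S4,S6,S7,S9,S10,S11,S12} and {S5}.
Split {S1,S2,S3,S4,S6,S7,S9,S10,S11,S12} by δ(·,b) → {S2,S3,S7,S9,S12} and {S1,S4,S6,S11} and {S10}.
Split {S2,S3,S7,S9,S12} by δ(·,a) → {S2,S9,S12} and {S3,S7}.
Refine {S1,S4,S6,S11} on symbol a: members go to different blocks, giving {S1,S6} and {S4,S11}.
On input c, block {S4,S11} splits into {S4} and {S11}.
No further refinement is possible. Final partition (8 blocks): {S0} | {S2,S9,S12} | {S5} | {S1,S6} | {S10} | {S3,S7} | {S4} | {S11}.

8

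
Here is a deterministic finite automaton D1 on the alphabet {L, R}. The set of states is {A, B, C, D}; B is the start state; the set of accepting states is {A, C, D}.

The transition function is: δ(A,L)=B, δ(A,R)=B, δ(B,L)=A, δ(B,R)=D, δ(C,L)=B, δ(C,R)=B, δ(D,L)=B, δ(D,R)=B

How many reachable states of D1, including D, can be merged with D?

2

States {C} cannot be reached from the start state, so discard them.
P0 = {A,D} | {B}.
No further refinement is possible. Final partition (2 blocks): {A,D} | {B}.
State D belongs to the block {A,D}, which has 2 states.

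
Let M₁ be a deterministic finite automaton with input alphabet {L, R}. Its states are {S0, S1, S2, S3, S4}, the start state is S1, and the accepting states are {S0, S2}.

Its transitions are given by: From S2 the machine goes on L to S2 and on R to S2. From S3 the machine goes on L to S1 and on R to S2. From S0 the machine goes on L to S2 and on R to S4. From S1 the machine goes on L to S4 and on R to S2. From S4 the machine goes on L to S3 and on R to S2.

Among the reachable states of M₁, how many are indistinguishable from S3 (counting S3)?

3

Reachable states from the start: {S1,S2,S3,S4}. Unreachable: {S0} — drop them.
P0 = {S2} | {S1,S3,S4}.
The partition is now stable with 2 blocks: {S2} | {S1,S3,S4}.
State S3 belongs to the block {S1,S3,S4}, which has 3 states.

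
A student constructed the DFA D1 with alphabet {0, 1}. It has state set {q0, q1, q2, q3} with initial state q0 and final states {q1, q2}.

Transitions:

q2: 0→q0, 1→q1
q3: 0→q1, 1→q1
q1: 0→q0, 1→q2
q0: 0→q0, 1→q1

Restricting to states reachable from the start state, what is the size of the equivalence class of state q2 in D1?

2

Reachable states from the start: {q0,q1,q2}. Unreachable: {q3} — drop them.
P0 = {q1,q2} | {q0}.
The partition is now stable with 2 blocks: {q1,q2} | {q0}.
State q2 belongs to the block {q1,q2}, which has 2 states.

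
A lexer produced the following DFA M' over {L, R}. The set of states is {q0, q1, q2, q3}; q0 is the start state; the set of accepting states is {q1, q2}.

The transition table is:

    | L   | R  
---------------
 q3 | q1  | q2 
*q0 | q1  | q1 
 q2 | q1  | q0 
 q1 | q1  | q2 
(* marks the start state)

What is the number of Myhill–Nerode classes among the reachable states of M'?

Reachable states from the start: {q0,q1,q2}. Unreachable: {q3} — drop them.
Start with accepting vs non-accepting: {q1,q2} | {q0}.
On input R, block {q1,q2} splits into {q1} and {q2}.
Stable partition: {q1} | {q0} | {q2} — 3 equivalence classes.

3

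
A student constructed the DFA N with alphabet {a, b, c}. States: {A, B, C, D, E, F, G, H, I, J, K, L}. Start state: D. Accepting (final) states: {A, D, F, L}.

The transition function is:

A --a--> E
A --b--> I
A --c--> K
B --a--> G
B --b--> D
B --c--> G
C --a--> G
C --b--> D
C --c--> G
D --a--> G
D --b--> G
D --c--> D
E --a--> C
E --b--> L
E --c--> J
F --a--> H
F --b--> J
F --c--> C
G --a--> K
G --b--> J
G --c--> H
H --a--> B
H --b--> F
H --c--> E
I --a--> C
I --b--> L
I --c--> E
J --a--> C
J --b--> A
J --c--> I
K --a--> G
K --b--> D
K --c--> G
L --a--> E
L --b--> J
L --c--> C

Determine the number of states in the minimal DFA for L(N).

P0 = {A,D,F,L} | {B,C,E,G,H,I,J,K}.
Refine {A,D,F,L} on symbol c: members go to different blocks, giving {A,F,L} and {D}.
Split {B,C,E,G,H,I,J,K} by δ(·,b) → {E,H,I,J} and {B,C,K} and {G}.
The partition is now stable with 5 blocks: {A,F,L} | {E,H,I,J} | {D} | {B,C,K} | {G}.

5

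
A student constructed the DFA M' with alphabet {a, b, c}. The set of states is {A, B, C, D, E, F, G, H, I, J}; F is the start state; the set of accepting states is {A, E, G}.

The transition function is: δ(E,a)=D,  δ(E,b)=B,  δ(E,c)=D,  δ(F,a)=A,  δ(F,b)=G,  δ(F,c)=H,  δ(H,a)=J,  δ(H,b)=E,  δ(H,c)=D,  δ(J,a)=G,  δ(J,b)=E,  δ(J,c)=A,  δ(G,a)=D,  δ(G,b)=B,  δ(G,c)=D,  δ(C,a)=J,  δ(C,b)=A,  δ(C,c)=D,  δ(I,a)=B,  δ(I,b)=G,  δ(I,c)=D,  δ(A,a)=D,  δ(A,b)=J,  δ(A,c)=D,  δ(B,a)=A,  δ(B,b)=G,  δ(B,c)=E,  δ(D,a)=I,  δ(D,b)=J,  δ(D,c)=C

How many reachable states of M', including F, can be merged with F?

1

P0 = {A,E,G} | {B,C,D,F,H,I,J}.
Refine {B,C,D,F,H,I,J} on symbol a: members go to different blocks, giving {C,D,H,I} and {B,F,J}.
Split {C,D,H,I} by δ(·,a) → {C,H,I} and {D}.
Split {B,F,J} by δ(·,c) → {B,J} and {F}.
Stable partition: {A,E,G} | {C,H,I} | {B,J} | {D} | {F} — 5 equivalence classes.
The equivalence class containing F is {F}, of size 1.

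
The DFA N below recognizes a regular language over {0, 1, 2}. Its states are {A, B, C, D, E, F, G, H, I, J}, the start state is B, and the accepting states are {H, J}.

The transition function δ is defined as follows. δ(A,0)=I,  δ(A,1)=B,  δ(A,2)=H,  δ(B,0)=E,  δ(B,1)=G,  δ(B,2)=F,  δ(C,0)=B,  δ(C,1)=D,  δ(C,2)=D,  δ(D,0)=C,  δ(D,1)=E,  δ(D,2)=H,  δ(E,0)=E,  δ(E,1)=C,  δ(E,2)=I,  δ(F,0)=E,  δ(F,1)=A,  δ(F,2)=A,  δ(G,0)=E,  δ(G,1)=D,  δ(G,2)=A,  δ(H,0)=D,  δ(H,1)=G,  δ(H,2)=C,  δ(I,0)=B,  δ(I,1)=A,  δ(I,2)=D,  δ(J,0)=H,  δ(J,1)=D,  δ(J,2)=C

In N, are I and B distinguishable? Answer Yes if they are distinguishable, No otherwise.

Yes

States {J} cannot be reached from the start state, so discard them.
Initial partition by acceptance: {H} | {A,B,C,D,E,F,G,I}.
Split {A,B,C,D,E,F,G,I} by δ(·,2) → {B,C,E,F,G,I} and {A,D}.
Refine {B,C,E,F,G,I} on symbol 1: members go to different blocks, giving {C,F,G,I} and {B,E}.
Stable partition: {H} | {C,F,G,I} | {A,D} | {B,E} — 4 equivalence classes.
I and B end up in different blocks, so they are distinguishable. For instance, the string '12' is accepted from only I.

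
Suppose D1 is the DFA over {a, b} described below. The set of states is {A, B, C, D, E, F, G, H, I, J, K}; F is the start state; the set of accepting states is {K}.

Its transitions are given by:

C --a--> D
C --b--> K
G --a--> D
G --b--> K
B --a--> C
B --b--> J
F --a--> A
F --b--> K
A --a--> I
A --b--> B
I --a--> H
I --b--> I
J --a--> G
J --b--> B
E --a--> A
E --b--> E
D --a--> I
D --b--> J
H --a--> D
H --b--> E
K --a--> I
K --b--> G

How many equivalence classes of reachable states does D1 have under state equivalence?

Start with accepting vs non-accepting: {K} | {A,B,C,D,E,F,G,H,I,J}.
On input b, block {A,B,C,D,E,F,G,H,I,J} splits into {A,B,D,E,H,I,J} and {C,F,G}.
Refine {A,B,D,E,H,I,J} on symbol a: members go to different blocks, giving {A,D,E,H,I} and {B,J}.
On input b, block {A,D,E,H,I} splits into {E,H,I} and {A,D}.
On input a, block {E,H,I} splits into {E,H} and {I}.
Stable partition: {K} | {E,H} | {C,F,G} | {B,J} | {A,D} | {I} — 6 equivalence classes.

6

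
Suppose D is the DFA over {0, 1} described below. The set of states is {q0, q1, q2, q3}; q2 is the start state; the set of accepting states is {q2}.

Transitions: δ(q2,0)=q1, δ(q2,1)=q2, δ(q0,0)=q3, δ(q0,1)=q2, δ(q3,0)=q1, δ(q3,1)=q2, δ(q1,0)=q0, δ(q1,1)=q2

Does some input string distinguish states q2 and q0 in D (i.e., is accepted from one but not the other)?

All states are reachable from the start state.
Start with accepting vs non-accepting: {q2} | {q0,q1,q3}.
The partition is now stable with 2 blocks: {q2} | {q0,q1,q3}.
q2 and q0 end up in different blocks, so they are distinguishable. For instance, the string 'ε' is accepted from only q2.

Yes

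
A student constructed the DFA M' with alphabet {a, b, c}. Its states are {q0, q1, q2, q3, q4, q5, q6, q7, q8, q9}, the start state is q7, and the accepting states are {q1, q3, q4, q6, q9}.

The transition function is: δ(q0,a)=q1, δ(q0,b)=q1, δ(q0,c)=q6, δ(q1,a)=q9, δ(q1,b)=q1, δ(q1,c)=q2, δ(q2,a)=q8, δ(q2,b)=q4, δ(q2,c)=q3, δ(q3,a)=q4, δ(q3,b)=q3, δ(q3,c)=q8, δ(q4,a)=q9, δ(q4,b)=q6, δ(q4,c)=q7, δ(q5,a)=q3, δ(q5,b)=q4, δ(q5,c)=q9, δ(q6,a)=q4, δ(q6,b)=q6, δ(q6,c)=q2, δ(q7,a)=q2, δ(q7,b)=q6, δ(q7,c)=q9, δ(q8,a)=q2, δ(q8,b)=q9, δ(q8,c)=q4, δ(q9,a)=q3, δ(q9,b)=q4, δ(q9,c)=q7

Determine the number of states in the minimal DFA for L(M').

States {q0,q1,q5} cannot be reached from the start state, so discard them.
P0 = {q3,q4,q6,q9} | {q2,q7,q8}.
Stable partition: {q3,q4,q6,q9} | {q2,q7,q8} — 2 equivalence classes.

2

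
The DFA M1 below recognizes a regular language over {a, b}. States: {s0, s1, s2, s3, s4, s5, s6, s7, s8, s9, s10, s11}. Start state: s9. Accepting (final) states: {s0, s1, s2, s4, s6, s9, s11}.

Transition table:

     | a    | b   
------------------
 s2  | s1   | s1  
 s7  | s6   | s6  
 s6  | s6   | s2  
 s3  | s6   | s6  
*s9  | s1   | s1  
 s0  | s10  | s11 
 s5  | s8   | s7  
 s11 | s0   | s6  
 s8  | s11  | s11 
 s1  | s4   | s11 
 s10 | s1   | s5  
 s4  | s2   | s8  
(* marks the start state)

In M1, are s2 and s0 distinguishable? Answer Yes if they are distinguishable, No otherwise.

Yes

States {s3} cannot be reached from the start state, so discard them.
P0 = {s0,s1,s2,s4,s6,s9,s11} | {s5,s7,s8,s10}.
On input a, block {s0,s1,s2,s4,s6,s9,s11} splits into {s1,s2,s4,s6,s9,s11} and {s0}.
Split {s1,s2,s4,s6,s9,s11} by δ(·,a) → {s1,s2,s4,s6,s9} and {s11}.
Split {s1,s2,s4,s6,s9} by δ(·,b) → {s2,s6,s9} and {s1} and {s4}.
Refine {s2,s6,s9} on symbol a: members go to different blocks, giving {s2,s9} and {s6}.
Refine {s5,s7,s8,s10} on symbol a: members go to different blocks, giving {s5} and {s7} and {s8} and {s10}.
Stable partition: {s2,s9} | {s5} | {s0} | {s11} | {s1} | {s4} | {s6} | {s7} | {s8} | {s10} — 10 equivalence classes.
s2 and s0 end up in different blocks, so they are distinguishable. For instance, the string 'a' is accepted from only s2.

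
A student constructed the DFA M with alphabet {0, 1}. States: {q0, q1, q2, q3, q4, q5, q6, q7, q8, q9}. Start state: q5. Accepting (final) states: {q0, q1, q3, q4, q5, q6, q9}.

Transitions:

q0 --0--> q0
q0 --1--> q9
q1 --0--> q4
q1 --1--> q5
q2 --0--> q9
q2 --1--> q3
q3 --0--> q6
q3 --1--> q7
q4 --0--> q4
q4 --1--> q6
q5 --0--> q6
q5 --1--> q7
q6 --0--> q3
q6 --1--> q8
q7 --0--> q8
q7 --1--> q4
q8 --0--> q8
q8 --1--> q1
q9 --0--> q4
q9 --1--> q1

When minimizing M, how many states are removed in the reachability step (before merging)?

3

BFS from q5 reaches {q1, q3, q4, q5, q6, q7, q8}; the 3 state(s) q0, q2, q9 are never visited.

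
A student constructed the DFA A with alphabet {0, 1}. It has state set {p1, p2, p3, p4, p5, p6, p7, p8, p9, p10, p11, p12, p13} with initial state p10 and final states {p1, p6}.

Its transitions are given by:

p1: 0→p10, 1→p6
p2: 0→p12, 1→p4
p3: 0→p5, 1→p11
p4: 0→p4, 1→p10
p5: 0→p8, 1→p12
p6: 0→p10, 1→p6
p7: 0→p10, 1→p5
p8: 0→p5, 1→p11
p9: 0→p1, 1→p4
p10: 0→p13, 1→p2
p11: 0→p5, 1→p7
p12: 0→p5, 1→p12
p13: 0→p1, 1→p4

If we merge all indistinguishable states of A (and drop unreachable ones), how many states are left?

10

First remove the unreachable states {p3,p9}; 11 states remain.
P0 = {p1,p6} | {p2,p4,p5,p7,p8,p10,p11,p12,p13}.
Refine {p2,p4,p5,p7,p8,p10,p11,p12,p13} on symbol 0: members go to different blocks, giving {p2,p4,p5,p7,p8,p10,p11,p12} and {p13}.
On input 0, block {p2,p4,p5,p7,p8,p10,p11,p12} splits into {p2,p4,p5,p7,p8,p11,p12} and {p10}.
Split {p2,p4,p5,p7,p8,p11,p12} by δ(·,0) → {p2,p4,p5,p8,p11,p12} and {p7}.
Refine {p2,p4,p5,p8,p11,p12} on symbol 1: members go to different blocks, giving {p2,p5,p8,p12} and {p4} and {p11}.
Split {p2,p5,p8,p12} by δ(·,1) → {p5,p12} and {p2} and {p8}.
Refine {p5,p12} on symbol 0: members go to different blocks, giving {p5} and {p12}.
No further refinement is possible. Final partition (10 blocks): {p1,p6} | {p5} | {p13} | {p10} | {p7} | {p4} | {p11} | {p2} | {p8} | {p12}.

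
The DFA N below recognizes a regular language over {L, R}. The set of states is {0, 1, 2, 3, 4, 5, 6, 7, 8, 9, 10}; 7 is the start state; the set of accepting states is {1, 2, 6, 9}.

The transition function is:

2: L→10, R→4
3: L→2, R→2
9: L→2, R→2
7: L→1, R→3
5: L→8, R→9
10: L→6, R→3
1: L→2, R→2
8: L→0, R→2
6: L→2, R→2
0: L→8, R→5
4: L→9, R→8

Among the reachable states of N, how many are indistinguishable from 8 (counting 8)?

All states are reachable from the start state.
P0 = {1,2,6,9} | {0,3,4,5,7,8,10}.
Refine {1,2,6,9} on symbol L: members go to different blocks, giving {1,6,9} and {2}.
On input L, block {0,3,4,5,7,8,10} splits into {0,5,8} and {4,7,10} and {3}.
Split {0,5,8} by δ(·,R) → {0} and {5} and {8}.
Refine {4,7,10} on symbol R: members go to different blocks, giving {7,10} and {4}.
The partition is now stable with 8 blocks: {1,6,9} | {0} | {2} | {7,10} | {3} | {5} | {8} | {4}.
State 8 belongs to the block {8}, which has 1 states.

1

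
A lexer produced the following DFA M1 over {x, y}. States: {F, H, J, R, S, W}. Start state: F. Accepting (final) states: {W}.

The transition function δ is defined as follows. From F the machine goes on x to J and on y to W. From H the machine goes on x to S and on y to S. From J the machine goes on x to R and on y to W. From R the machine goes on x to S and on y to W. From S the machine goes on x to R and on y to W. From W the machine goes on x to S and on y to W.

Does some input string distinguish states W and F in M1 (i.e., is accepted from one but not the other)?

First remove the unreachable states {H}; 5 states remain.
P0 = {W} | {F,J,R,S}.
The partition is now stable with 2 blocks: {W} | {F,J,R,S}.
W and F end up in different blocks, so they are distinguishable. For instance, the string 'ε' is accepted from only W.

Yes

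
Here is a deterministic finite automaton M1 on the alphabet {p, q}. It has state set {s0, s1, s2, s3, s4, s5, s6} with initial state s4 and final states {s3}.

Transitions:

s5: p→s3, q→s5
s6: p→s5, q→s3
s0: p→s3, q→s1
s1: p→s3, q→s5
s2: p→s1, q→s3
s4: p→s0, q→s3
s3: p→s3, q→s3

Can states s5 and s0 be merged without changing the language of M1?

First remove the unreachable states {s2,s6}; 5 states remain.
Start with accepting vs non-accepting: {s3} | {s0,s1,s4,s5}.
On input p, block {s0,s1,s4,s5} splits into {s0,s1,s5} and {s4}.
The partition is now stable with 3 blocks: {s3} | {s0,s1,s5} | {s4}.
s5 and s0 lie in the same block of the stable partition, so they are equivalent — no string distinguishes them.

Yes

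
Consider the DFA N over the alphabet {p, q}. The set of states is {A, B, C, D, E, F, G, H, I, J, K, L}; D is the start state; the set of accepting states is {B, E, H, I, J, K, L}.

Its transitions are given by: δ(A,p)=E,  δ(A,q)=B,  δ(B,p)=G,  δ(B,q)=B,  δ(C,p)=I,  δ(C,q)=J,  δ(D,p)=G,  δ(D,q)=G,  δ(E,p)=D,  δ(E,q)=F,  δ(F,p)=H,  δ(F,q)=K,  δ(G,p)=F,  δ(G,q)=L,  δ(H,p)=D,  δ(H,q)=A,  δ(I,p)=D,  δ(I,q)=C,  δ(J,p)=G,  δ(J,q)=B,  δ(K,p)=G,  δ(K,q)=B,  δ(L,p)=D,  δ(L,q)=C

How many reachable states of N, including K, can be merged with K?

3

All states are reachable from the start state.
Start with accepting vs non-accepting: {B,E,H,I,J,K,L} | {A,C,D,F,G}.
On input q, block {B,E,H,I,J,K,L} splits into {E,H,I,L} and {B,J,K}.
On input p, block {A,C,D,F,G} splits into {A,C,F} and {D,G}.
Split {D,G} by δ(·,p) → {D} and {G}.
No further refinement is possible. Final partition (5 blocks): {E,H,I,L} | {A,C,F} | {B,J,K} | {D} | {G}.
State K belongs to the block {B,J,K}, which has 3 states.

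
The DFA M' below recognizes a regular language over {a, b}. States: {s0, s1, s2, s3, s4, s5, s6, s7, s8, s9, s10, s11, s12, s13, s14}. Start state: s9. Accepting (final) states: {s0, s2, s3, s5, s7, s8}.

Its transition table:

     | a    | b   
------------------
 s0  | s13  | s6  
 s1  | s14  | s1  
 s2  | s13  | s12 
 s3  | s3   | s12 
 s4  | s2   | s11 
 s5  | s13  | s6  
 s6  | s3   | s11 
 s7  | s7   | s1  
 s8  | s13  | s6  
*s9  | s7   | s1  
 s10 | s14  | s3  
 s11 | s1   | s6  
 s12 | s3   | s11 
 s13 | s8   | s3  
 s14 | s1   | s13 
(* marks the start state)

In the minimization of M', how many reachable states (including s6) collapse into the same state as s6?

2

Reachable states from the start: {s1,s3,s6,s7,s8,s9,s11,s12,s13,s14}. Unreachable: {s0,s2,s4,s5,s10} — drop them.
Start with accepting vs non-accepting: {s3,s7,s8} | {s1,s6,s9,s11,s12,s13,s14}.
Split {s3,s7,s8} by δ(·,a) → {s3,s7} and {s8}.
Split {s1,s6,s9,s11,s12,s13,s14} by δ(·,a) → {s1,s11,s14} and {s6,s9,s12} and {s13}.
Split {s3,s7} by δ(·,b) → {s3} and {s7}.
Split {s1,s11,s14} by δ(·,b) → {s1} and {s11} and {s14}.
Split {s6,s9,s12} by δ(·,a) → {s6,s12} and {s9}.
The partition is now stable with 9 blocks: {s3} | {s1} | {s8} | {s6,s12} | {s13} | {s7} | {s11} | {s14} | {s9}.
State s6 belongs to the block {s6,s12}, which has 2 states.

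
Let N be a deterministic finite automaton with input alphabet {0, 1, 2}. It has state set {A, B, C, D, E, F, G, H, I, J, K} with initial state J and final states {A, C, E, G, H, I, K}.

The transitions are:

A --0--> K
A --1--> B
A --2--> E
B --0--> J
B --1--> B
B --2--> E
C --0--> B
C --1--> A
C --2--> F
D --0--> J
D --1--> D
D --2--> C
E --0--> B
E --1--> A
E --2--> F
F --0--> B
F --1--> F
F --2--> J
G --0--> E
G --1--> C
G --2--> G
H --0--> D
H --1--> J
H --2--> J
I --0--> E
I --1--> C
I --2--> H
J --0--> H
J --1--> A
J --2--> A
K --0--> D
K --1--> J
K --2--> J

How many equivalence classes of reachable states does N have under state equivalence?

6

Reachable states from the start: {A,B,C,D,E,F,H,J,K}. Unreachable: {G,I} — drop them.
Initial partition by acceptance: {A,C,E,H,K} | {B,D,F,J}.
Split {A,C,E,H,K} by δ(·,0) → {C,E,H,K} and {A}.
Refine {C,E,H,K} on symbol 1: members go to different blocks, giving {C,E} and {H,K}.
Split {B,D,F,J} by δ(·,0) → {B,D,F} and {J}.
Split {B,D,F} by δ(·,0) → {B,D} and {F}.
No further refinement is possible. Final partition (6 blocks): {C,E} | {B,D} | {A} | {H,K} | {J} | {F}.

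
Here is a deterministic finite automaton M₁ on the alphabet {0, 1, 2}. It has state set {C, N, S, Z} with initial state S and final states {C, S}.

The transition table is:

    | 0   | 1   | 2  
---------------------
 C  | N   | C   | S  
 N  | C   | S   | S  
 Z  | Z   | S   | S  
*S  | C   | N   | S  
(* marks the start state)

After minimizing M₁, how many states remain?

First remove the unreachable states {Z}; 3 states remain.
Start with accepting vs non-accepting: {C,S} | {N}.
Split {C,S} by δ(·,0) → {S} and {C}.
No further refinement is possible. Final partition (3 blocks): {S} | {N} | {C}.

3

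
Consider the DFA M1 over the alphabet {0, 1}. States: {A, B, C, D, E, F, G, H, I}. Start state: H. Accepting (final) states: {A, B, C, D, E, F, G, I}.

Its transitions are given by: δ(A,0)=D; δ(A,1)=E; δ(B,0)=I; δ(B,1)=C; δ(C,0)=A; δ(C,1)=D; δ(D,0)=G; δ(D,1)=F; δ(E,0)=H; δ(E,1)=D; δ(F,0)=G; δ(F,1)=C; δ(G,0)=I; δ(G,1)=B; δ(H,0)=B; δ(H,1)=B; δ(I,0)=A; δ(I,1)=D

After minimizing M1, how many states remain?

8

Every state is reachable, so we keep all 9.
P0 = {A,B,C,D,E,F,G,I} | {H}.
On input 0, block {A,B,C,D,E,F,G,I} splits into {A,B,C,D,F,G,I} and {E}.
Split {A,B,C,D,F,G,I} by δ(·,1) → {B,C,D,F,G,I} and {A}.
On input 0, block {B,C,D,F,G,I} splits into {B,D,F,G} and {C,I}.
Split {B,D,F,G} by δ(·,0) → {B,G} and {D,F}.
On input 1, block {B,G} splits into {B} and {G}.
Split {D,F} by δ(·,1) → {D} and {F}.
No further refinement is possible. Final partition (8 blocks): {B} | {H} | {E} | {A} | {C,I} | {D} | {G} | {F}.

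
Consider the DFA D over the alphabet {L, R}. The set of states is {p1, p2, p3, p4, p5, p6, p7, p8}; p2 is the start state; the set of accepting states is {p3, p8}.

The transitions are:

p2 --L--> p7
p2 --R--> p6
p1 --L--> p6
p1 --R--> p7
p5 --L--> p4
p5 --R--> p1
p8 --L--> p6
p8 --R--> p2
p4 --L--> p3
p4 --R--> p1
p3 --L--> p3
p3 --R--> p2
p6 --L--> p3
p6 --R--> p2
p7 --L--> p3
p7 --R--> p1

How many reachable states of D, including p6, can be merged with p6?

Reachable states from the start: {p1,p2,p3,p6,p7}. Unreachable: {p4,p5,p8} — drop them.
Initial partition by acceptance: {p3} | {p1,p2,p6,p7}.
Split {p1,p2,p6,p7} by δ(·,L) → {p1,p2} and {p6,p7}.
The partition is now stable with 3 blocks: {p3} | {p1,p2} | {p6,p7}.
State p6 belongs to the block {p6,p7}, which has 2 states.

2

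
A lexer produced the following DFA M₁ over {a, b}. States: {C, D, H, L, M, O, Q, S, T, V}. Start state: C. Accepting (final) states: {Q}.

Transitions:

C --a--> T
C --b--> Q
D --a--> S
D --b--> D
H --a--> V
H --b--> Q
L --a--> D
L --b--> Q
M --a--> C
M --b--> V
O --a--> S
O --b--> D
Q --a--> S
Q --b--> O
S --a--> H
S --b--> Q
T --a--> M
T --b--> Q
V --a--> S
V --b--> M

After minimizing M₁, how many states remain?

4

States {L} cannot be reached from the start state, so discard them.
P0 = {Q} | {C,D,H,M,O,S,T,V}.
Refine {C,D,H,M,O,S,T,V} on symbol b: members go to different blocks, giving {C,H,S,T} and {D,M,O,V}.
On input a, block {C,H,S,T} splits into {H,T} and {C,S}.
Stable partition: {Q} | {H,T} | {D,M,O,V} | {C,S} — 4 equivalence classes.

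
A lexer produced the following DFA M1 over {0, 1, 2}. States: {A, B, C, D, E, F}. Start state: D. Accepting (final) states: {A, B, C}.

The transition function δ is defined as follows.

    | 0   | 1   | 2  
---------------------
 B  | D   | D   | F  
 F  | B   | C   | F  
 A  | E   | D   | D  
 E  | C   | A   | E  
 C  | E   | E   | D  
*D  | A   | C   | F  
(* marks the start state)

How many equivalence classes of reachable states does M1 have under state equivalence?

2

Start with accepting vs non-accepting: {A,B,C} | {D,E,F}.
No further refinement is possible. Final partition (2 blocks): {A,B,C} | {D,E,F}.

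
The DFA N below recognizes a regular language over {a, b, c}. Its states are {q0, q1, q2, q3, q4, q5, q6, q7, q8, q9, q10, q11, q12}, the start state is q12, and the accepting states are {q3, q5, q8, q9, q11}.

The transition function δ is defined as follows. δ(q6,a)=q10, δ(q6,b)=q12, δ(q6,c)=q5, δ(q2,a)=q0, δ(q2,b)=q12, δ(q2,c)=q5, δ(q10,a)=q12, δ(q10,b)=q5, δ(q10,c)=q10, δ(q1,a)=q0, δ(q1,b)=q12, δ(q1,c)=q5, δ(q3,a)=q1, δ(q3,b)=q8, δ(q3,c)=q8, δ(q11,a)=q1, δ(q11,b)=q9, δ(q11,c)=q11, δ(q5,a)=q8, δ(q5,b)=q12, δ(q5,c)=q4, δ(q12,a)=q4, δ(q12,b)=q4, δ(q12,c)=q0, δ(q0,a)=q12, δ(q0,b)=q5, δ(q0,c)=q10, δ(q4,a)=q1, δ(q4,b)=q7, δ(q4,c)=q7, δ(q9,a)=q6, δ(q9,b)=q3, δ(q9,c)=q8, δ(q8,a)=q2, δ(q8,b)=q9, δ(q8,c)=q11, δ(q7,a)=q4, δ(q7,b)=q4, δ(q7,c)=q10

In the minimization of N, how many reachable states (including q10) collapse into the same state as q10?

2

P0 = {q3,q5,q8,q9,q11} | {q0,q1,q2,q4,q6,q7,q10,q12}.
Split {q3,q5,q8,q9,q11} by δ(·,a) → {q3,q8,q9,q11} and {q5}.
On input b, block {q0,q1,q2,q4,q6,q7,q10,q12} splits into {q1,q2,q4,q6,q7,q12} and {q0,q10}.
Split {q1,q2,q4,q6,q7,q12} by δ(·,a) → {q1,q2,q6} and {q4,q7,q12}.
Split {q4,q7,q12} by δ(·,a) → {q7,q12} and {q4}.
No further refinement is possible. Final partition (6 blocks): {q3,q8,q9,q11} | {q1,q2,q6} | {q5} | {q0,q10} | {q7,q12} | {q4}.
The equivalence class containing q10 is {q0,q10}, of size 2.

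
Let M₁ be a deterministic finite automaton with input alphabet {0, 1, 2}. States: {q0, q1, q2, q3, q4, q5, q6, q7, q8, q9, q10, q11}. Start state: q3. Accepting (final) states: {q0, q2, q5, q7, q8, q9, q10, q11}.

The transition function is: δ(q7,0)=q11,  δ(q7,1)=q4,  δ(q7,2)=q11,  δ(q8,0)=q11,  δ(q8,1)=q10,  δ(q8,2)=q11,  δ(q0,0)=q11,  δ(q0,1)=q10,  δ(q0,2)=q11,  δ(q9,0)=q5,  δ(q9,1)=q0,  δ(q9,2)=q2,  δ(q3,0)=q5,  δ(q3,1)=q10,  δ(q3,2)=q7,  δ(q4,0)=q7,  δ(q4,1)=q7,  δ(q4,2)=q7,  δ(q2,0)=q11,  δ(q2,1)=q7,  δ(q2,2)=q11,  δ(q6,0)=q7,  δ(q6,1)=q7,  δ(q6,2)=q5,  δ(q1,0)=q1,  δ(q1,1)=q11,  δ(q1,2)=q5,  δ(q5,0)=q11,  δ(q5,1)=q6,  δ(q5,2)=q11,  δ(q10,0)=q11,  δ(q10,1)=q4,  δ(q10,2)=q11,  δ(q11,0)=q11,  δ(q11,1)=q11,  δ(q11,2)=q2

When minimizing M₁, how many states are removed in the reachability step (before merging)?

Starting at q3 and following transitions, the reachable set is {q2, q3, q4, q5, q6, q7, q10, q11}. That leaves q0, q1, q8, q9 unreachable — 4 in total.

4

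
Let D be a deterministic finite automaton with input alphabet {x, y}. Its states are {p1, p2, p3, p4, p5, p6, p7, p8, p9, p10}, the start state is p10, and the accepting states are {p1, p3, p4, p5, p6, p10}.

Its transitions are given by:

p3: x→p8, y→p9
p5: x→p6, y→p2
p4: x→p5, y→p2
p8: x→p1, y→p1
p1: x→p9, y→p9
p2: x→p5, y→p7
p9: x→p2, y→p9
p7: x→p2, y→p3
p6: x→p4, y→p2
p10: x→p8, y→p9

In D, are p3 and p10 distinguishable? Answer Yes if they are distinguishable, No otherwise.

Every state is reachable, so we keep all 10.
P0 = {p1,p3,p4,p5,p6,p10} | {p2,p7,p8,p9}.
On input x, block {p1,p3,p4,p5,p6,p10} splits into {p1,p3,p10} and {p4,p5,p6}.
On input x, block {p2,p7,p8,p9} splits into {p7,p9} and {p2} and {p8}.
Split {p1,p3,p10} by δ(·,x) → {p3,p10} and {p1}.
Refine {p7,p9} on symbol y: members go to different blocks, giving {p7} and {p9}.
The partition is now stable with 7 blocks: {p3,p10} | {p7} | {p4,p5,p6} | {p2} | {p8} | {p1} | {p9}.
p3 and p10 lie in the same block of the stable partition, so they are equivalent — no string distinguishes them.

No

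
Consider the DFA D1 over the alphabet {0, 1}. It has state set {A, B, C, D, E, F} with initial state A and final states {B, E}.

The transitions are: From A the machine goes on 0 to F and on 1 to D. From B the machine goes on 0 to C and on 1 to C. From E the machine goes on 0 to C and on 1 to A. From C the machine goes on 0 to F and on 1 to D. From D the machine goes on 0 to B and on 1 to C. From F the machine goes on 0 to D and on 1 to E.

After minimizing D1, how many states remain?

Start with accepting vs non-accepting: {B,E} | {A,C,D,F}.
Refine {A,C,D,F} on symbol 0: members go to different blocks, giving {A,C,F} and {D}.
Split {A,C,F} by δ(·,0) → {A,C} and {F}.
No further refinement is possible. Final partition (4 blocks): {B,E} | {A,C} | {D} | {F}.

4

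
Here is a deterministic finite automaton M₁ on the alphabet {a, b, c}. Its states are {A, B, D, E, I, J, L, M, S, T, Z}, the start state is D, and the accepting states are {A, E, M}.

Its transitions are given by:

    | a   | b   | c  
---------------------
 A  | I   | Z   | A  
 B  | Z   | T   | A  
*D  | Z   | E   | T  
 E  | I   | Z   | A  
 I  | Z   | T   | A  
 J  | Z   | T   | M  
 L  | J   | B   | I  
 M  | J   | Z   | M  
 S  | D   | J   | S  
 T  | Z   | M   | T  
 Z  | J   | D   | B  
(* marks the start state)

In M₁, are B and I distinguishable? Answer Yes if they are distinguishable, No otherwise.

First remove the unreachable states {L,S}; 9 states remain.
P0 = {A,E,M} | {B,D,I,J,T,Z}.
On input b, block {B,D,I,J,T,Z} splits into {B,I,J,Z} and {D,T}.
On input c, block {B,I,J,Z} splits into {B,I,J} and {Z}.
The partition is now stable with 4 blocks: {A,E,M} | {B,I,J} | {D,T} | {Z}.
B and I lie in the same block of the stable partition, so they are equivalent — no string distinguishes them.

No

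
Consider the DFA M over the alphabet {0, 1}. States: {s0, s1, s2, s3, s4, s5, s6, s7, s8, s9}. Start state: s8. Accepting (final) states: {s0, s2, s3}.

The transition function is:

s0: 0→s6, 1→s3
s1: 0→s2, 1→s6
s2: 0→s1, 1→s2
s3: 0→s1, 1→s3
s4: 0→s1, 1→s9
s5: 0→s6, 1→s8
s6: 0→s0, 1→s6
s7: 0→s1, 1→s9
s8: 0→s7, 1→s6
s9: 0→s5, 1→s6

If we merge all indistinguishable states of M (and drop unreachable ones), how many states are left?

4

States {s4} cannot be reached from the start state, so discard them.
Initial partition by acceptance: {s0,s2,s3} | {s1,s5,s6,s7,s8,s9}.
Split {s1,s5,s6,s7,s8,s9} by δ(·,0) → {s5,s7,s8,s9} and {s1,s6}.
Split {s5,s7,s8,s9} by δ(·,0) → {s5,s7} and {s8,s9}.
The partition is now stable with 4 blocks: {s0,s2,s3} | {s5,s7} | {s1,s6} | {s8,s9}.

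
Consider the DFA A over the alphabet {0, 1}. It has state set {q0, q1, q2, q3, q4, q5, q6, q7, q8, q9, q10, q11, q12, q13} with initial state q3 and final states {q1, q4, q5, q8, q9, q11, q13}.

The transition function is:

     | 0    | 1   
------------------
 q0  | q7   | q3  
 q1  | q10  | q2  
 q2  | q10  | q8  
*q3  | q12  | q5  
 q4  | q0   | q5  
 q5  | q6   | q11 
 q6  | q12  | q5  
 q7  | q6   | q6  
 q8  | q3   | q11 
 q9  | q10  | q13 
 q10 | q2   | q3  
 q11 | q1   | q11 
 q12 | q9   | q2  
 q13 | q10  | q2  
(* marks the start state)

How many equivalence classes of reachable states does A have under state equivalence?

8

Reachable states from the start: {q1,q2,q3,q5,q6,q8,q9,q10,q11,q12,q13}. Unreachable: {q0,q4,q7} — drop them.
Initial partition by acceptance: {q1,q5,q8,q9,q11,q13} | {q2,q3,q6,q10,q12}.
On input 0, block {q1,q5,q8,q9,q11,q13} splits into {q1,q5,q8,q9,q13} and {q11}.
Refine {q1,q5,q8,q9,q13} on symbol 1: members go to different blocks, giving {q1,q13} and {q5,q8} and {q9}.
Split {q2,q3,q6,q10,q12} by δ(·,0) → {q2,q3,q6,q10} and {q12}.
Refine {q2,q3,q6,q10} on symbol 0: members go to different blocks, giving {q2,q10} and {q3,q6}.
Split {q2,q10} by δ(·,1) → {q2} and {q10}.
Stable partition: {q1,q13} | {q2} | {q11} | {q5,q8} | {q9} | {q12} | {q3,q6} | {q10} — 8 equivalence classes.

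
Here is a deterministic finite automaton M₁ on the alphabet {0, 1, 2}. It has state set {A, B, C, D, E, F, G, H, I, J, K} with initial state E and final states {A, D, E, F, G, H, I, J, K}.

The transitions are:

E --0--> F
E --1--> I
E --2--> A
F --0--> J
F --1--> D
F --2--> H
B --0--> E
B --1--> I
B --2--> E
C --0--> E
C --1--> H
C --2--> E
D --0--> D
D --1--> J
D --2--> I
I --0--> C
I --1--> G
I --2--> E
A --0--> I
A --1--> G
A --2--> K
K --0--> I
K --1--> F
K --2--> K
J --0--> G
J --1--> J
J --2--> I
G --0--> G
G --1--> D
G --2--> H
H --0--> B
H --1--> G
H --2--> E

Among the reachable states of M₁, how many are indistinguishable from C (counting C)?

All states are reachable from the start state.
Start with accepting vs non-accepting: {A,D,E,F,G,H,I,J,K} | {B,C}.
Refine {A,D,E,F,G,H,I,J,K} on symbol 0: members go to different blocks, giving {A,D,E,F,G,J,K} and {H,I}.
Split {A,D,E,F,G,J,K} by δ(·,0) → {D,E,F,G,J} and {A,K}.
Refine {D,E,F,G,J} on symbol 1: members go to different blocks, giving {D,F,G,J} and {E}.
No further refinement is possible. Final partition (5 blocks): {D,F,G,J} | {B,C} | {H,I} | {A,K} | {E}.
The equivalence class containing C is {B,C}, of size 2.

2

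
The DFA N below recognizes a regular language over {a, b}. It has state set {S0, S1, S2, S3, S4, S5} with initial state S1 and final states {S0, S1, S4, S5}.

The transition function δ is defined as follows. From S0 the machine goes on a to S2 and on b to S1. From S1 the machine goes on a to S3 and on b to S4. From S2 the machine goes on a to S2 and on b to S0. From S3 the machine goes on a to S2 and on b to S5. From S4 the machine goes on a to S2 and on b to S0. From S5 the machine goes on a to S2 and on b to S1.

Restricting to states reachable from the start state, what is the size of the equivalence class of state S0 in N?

Initial partition by acceptance: {S0,S1,S4,S5} | {S2,S3}.
No further refinement is possible. Final partition (2 blocks): {S0,S1,S4,S5} | {S2,S3}.
State S0 belongs to the block {S0,S1,S4,S5}, which has 4 states.

4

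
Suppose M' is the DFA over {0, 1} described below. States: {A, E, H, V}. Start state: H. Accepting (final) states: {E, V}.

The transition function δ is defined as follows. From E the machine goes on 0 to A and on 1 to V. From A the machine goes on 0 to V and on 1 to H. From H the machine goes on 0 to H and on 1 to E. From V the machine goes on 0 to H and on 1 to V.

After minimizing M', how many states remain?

4

All states are reachable from the start state.
Start with accepting vs non-accepting: {E,V} | {A,H}.
Split {A,H} by δ(·,0) → {H} and {A}.
Split {E,V} by δ(·,0) → {E} and {V}.
No further refinement is possible. Final partition (4 blocks): {E} | {H} | {A} | {V}.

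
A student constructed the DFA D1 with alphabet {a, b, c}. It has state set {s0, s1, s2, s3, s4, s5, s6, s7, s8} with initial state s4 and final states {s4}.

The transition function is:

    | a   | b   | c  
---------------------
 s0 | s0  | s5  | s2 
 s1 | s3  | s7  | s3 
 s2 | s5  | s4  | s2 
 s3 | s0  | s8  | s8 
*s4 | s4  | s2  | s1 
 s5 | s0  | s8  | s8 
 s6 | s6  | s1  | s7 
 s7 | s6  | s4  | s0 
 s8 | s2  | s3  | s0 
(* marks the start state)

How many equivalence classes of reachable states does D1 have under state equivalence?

8

P0 = {s4} | {s0,s1,s2,s3,s5,s6,s7,s8}.
Split {s0,s1,s2,s3,s5,s6,s7,s8} by δ(·,b) → {s0,s1,s3,s5,s6,s8} and {s2,s7}.
Split {s0,s1,s3,s5,s6,s8} by δ(·,a) → {s0,s1,s3,s5,s6} and {s8}.
Refine {s0,s1,s3,s5,s6} on symbol b: members go to different blocks, giving {s0,s6} and {s3,s5} and {s1}.
On input b, block {s0,s6} splits into {s0} and {s6}.
On input a, block {s2,s7} splits into {s2} and {s7}.
No further refinement is possible. Final partition (8 blocks): {s4} | {s0} | {s2} | {s8} | {s3,s5} | {s1} | {s6} | {s7}.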